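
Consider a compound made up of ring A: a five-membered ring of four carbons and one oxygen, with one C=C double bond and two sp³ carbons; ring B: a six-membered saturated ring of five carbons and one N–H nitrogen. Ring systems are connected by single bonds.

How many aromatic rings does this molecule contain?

Ring A has two sp³ carbons, so it is not fully conjugated — not aromatic (2,3-dihydrofuran).
Ring B has only sp³ atoms, so it is not fully conjugated — not aromatic (piperidine).
No ring is aromatic. Total: 0.

0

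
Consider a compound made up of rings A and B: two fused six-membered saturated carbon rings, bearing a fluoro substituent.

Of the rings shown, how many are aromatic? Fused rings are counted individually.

0

Ring A has only sp³ atoms, so it is not fully conjugated — not aromatic (cyclohexane ring).
Ring B has only sp³ atoms, so it is not fully conjugated — not aromatic (cyclohexane ring).
No ring is aromatic. Total: 0.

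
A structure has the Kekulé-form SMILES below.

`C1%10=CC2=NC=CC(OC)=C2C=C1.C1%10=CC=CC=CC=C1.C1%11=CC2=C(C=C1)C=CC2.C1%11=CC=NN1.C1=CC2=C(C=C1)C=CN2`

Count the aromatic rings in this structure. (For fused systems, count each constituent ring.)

The SMILES encodes two fused six-membered rings, each with three alternating double bonds; one ring is all carbon and the other has one ring nitrogen; an eight-membered carbon ring with four alternating C=C double bonds; a six-membered carbon ring with three alternating C=C double bonds, fused to a five-membered carbon ring containing one C=C double bond and one sp³ carbon; a five-membered ring with two adjacent nitrogens (one bearing H, one in a double bond) and two double bonds; a six-membered carbon ring with three alternating C=C double bonds, fused to a five-membered ring containing one N–H nitrogen and two C=C double bonds.
The fused 6/6-membered bicyclic (with one nitrogen) is a single π system with 10 sp² atoms and 10 π electrons from ring double bonds. 10 = 4(2)+2, so the system is aromatic and both rings count as aromatic (quinoline).
The 8-membered ring has only sp² ring atoms; a planar conformation would have a fully conjugated π system of 8 electrons. But 8 = 4(2), which is 4n not 4n+2, so it is not aromatic (cyclooctatetraene) — cyclooctatetraene distorts into a non-planar tub to avoid antiaromaticity.
The 6-membered ring is planar and fully conjugated; 3 ring double bonds give 6 π electrons. Since 6 = 4n+2 (n=1), it is aromatic (benzene ring).
The 5-membered ring has one sp³ carbon, so it is not fully conjugated — not aromatic (cyclopentene ring).
The 5-membered ring with two adjacent nitrogens (one N–H, one =N–) is planar and fully conjugated; 2 ring double bonds (4 π electrons) plus a heteroatom lone pair (2) give 6 π electrons. Since 6 = 4n+2 (n=1), it is aromatic (pyrazole).
The fused 6/5-membered bicyclic (with one N–H) is a single π system with 9 sp² atoms and 10 π electrons from ring double bonds plus a heteroatom lone pair. 10 = 4(2)+2, so the system is aromatic and both rings count as aromatic (indole).
6 of the 8 rings are aromatic. Total: 6.

6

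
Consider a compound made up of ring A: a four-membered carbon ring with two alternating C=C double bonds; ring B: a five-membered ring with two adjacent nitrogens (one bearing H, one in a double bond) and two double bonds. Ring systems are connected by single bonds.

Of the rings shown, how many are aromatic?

Ring A has only sp² ring atoms; a planar conformation would have a fully conjugated π system of 4 electrons. But 4 = 4(1), which is 4n not 4n+2, so ring A is not aromatic (cyclobutadiene) — cyclobutadiene is antiaromatic and distorts to a rectangle.
Ring B is planar and fully conjugated; 2 ring double bonds (4 π electrons) plus a heteroatom lone pair (2) give 6 π electrons. 6 = 4(1)+2, so ring B is aromatic (pyrazole).
Aromatic: B. Total: 1.

1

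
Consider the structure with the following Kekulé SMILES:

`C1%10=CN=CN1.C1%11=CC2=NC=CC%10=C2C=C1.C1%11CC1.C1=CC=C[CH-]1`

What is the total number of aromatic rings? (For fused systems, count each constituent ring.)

4

The SMILES encodes a five-membered ring with nitrogens at positions 1 and 3 (one bearing H, one in a C=N bond) and two double bonds; two fused six-membered rings, each with three alternating double bonds; one ring is all carbon and the other has one ring nitrogen; a three-membered saturated carbon ring; a five-membered all-carbon ring bearing a negative charge on one carbon, with two C=C double bonds.
The 5-membered ring with two nitrogens (one N–H, one =N–) has a continuous p-orbital overlap around the ring; 2 ring double bonds (4 π electrons) plus a heteroatom lone pair (2) give 6 π electrons. 6 = 4(1)+2, so it is aromatic (imidazole).
The fused 6/6-membered bicyclic (with one nitrogen) is a single π system with 10 sp² atoms and 10 π electrons from ring double bonds. 10 = 4(2)+2, so the system is aromatic and both rings count as aromatic (quinoline).
The 3-membered ring has only sp³ atoms, so it is not fully conjugated — not aromatic (cyclopropane).
The 5-membered ring has a continuous p-orbital overlap around the ring; 2 ring double bonds (4 π electrons) plus the carbanion lone pair (2) give 6 π electrons. That satisfies 4n+2 with n=1, so it is aromatic (cyclopentadienyl anion).
4 of the 5 rings are aromatic. Total: 4.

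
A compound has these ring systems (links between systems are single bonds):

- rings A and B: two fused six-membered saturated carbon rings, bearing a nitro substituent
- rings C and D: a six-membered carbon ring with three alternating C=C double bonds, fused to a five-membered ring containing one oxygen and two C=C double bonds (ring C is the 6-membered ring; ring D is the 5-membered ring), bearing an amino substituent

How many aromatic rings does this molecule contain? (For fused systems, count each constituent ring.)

Ring A has only sp³ atoms, so it is not fully conjugated — not aromatic (cyclohexane ring).
Ring B has only sp³ atoms, so it is not fully conjugated — not aromatic (cyclohexane ring).
Rings C and D form a fused bicyclic system (with one oxygen) with 9 sp² atoms and 10 π electrons from ring double bonds plus a heteroatom lone pair. 10 = 4(2)+2, so the system is aromatic and both rings count as aromatic (benzofuran).
Aromatic: C, D. Total: 2.

2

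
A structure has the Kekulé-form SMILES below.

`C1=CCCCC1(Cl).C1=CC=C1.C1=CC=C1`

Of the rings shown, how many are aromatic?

0

The SMILES encodes a six-membered carbon ring with one C=C double bond; a four-membered carbon ring with two alternating C=C double bonds; a four-membered carbon ring with two alternating C=C double bonds.
The 6-membered ring has four sp³ carbons, so it is not fully conjugated — not aromatic (cyclohexene).
The 4-membered ring has only sp² ring atoms; a planar conformation would have a fully conjugated π system of 4 electrons. But 4 = 4(1), which is 4n not 4n+2, so it is not aromatic (cyclobutadiene) — cyclobutadiene is antiaromatic and distorts to a rectangle.
The second 4-membered ring has only sp² ring atoms; a planar conformation would have a fully conjugated π system of 4 electrons. But 4 = 4(1), which is 4n not 4n+2, so it is not aromatic (cyclobutadiene) — cyclobutadiene is antiaromatic and distorts to a rectangle.
None of the rings are aromatic. Total: 0.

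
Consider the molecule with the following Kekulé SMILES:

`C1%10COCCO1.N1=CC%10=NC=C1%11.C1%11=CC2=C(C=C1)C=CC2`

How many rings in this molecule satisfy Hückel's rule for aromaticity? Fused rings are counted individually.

The SMILES encodes a six-membered saturated ring with oxygens at positions 1 and 4; a six-membered ring with nitrogens at positions 1 and 4 and three alternating double bonds; a six-membered carbon ring with three alternating C=C double bonds, fused to a five-membered carbon ring containing one C=C double bond and one sp³ carbon.
The 6-membered ring with two oxygens (1,4) has only sp³ atoms, so it is not fully conjugated — not aromatic (1,4-dioxane).
The 6-membered ring with two nitrogens (1,4) is planar and fully conjugated; 3 ring double bonds give 6 π electrons. That satisfies 4n+2 with n=1, so it is aromatic (pyrazine).
The 6-membered ring has a continuous p-orbital overlap around the ring; 3 ring double bonds give 6 π electrons. 6 = 4(1)+2, so it is aromatic (benzene ring).
The 5-membered ring has one sp³ carbon, so it is not fully conjugated — not aromatic (cyclopentene ring).
2 of the 4 rings are aromatic. Total: 2.

2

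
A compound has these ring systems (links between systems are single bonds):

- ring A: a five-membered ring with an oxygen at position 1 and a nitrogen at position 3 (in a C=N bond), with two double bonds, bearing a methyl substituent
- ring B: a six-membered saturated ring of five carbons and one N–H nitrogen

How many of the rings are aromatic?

Ring A is fully conjugated (every ring atom contributes a p orbital); 2 ring double bonds (4 π electrons) plus a heteroatom lone pair (2) give 6 π electrons. Since 6 = 4n+2 (n=1), ring A is aromatic (oxazole).
Ring B has only sp³ atoms, so it is not fully conjugated — not aromatic (piperidine).
Aromatic: A. Total: 1.

1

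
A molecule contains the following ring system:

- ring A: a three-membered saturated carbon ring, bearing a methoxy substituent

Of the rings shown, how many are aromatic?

0

Ring A has only sp³ atoms, so it is not fully conjugated — not aromatic (cyclopropane).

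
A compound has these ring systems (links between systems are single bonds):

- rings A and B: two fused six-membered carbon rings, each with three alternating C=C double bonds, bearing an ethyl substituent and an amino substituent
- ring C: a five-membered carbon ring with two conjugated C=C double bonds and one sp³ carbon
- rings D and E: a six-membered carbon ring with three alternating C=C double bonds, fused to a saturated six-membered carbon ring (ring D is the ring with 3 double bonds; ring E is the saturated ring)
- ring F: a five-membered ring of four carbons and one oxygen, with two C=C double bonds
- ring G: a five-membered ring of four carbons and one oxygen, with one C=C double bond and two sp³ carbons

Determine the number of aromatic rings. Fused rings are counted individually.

4

Rings A and B form a fused bicyclic system with 10 sp² atoms and 10 π electrons from ring double bonds. 10 = 4(2)+2, so the system is aromatic and both rings count as aromatic (naphthalene).
Ring C has one sp³ carbon, so it is not fully conjugated — not aromatic (cyclopentadiene).
Ring D is planar and fully conjugated; 3 ring double bonds give 6 π electrons. 6 = 4(1)+2, so ring D is aromatic (benzene ring).
Ring E has four sp³ carbons, so it is not fully conjugated — not aromatic (cyclohexane ring).
Ring F has a continuous p-orbital overlap around the ring; 2 ring double bonds (4 π electrons) plus a heteroatom lone pair (2) give 6 π electrons. Since 6 = 4n+2 (n=1), ring F is aromatic (furan).
Ring G has two sp³ carbons, so it is not fully conjugated — not aromatic (2,3-dihydrofuran).
Aromatic: A, B, D, F. Total: 4.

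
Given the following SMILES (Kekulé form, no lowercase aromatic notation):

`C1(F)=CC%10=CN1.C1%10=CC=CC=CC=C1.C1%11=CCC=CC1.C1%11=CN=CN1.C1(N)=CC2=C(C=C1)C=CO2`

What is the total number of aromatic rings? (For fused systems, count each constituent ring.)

4

The SMILES encodes a five-membered ring of four carbons and one nitrogen bearing a hydrogen, with two C=C double bonds; an eight-membered carbon ring with four alternating C=C double bonds; a six-membered carbon ring with two isolated C=C double bonds and two sp³ carbons; a five-membered ring with nitrogens at positions 1 and 3 (one bearing H, one in a C=N bond) and two double bonds; a six-membered carbon ring with three alternating C=C double bonds, fused to a five-membered ring containing one oxygen and two C=C double bonds.
The 5-membered ring with one N–H is planar and fully conjugated; 2 ring double bonds (4 π electrons) plus a heteroatom lone pair (2) give 6 π electrons. That satisfies 4n+2 with n=1, so it is aromatic (pyrrole).
The 8-membered ring has only sp² ring atoms; a planar conformation would have a fully conjugated π system of 8 electrons. But 8 = 4(2), which is 4n not 4n+2, so it is not aromatic (cyclooctatetraene) — cyclooctatetraene distorts into a non-planar tub to avoid antiaromaticity.
The 6-membered ring has two sp³ carbons, so it is not fully conjugated — not aromatic (1,4-cyclohexadiene).
The 5-membered ring with two nitrogens (one N–H, one =N–) is fully conjugated (every ring atom contributes a p orbital); 2 ring double bonds (4 π electrons) plus a heteroatom lone pair (2) give 6 π electrons. That satisfies 4n+2 with n=1, so it is aromatic (imidazole).
The fused 6/5-membered bicyclic (with one oxygen) is a single π system with 9 sp² atoms and 10 π electrons from ring double bonds plus a heteroatom lone pair. 10 = 4(2)+2, so the system is aromatic and both rings count as aromatic (benzofuran).
4 of the 6 rings are aromatic. Total: 4.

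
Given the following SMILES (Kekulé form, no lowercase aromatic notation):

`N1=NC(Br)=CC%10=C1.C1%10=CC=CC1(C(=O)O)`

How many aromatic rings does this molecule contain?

1

The SMILES encodes a six-membered ring with two adjacent nitrogens and three alternating double bonds; a five-membered carbon ring with two conjugated C=C double bonds and one sp³ carbon.
The 6-membered ring with two nitrogens (1,2) is planar and fully conjugated; 3 ring double bonds give 6 π electrons. That satisfies 4n+2 with n=1, so it is aromatic (pyridazine).
The 5-membered ring has one sp³ carbon, so it is not fully conjugated — not aromatic (cyclopentadiene).
1 of the 2 rings is aromatic. Total: 1.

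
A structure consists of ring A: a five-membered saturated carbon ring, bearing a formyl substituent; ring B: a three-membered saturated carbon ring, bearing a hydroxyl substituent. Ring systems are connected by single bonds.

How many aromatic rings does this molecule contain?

0

Ring A has only sp³ atoms, so it is not fully conjugated — not aromatic (cyclopentane).
Ring B has only sp³ atoms, so it is not fully conjugated — not aromatic (cyclopropane).
No ring is aromatic. Total: 0.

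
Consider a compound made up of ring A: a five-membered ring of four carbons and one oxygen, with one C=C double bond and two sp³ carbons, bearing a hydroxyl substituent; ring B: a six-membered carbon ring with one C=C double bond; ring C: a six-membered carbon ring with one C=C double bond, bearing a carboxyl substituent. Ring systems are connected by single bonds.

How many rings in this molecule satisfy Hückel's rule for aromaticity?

Ring A has two sp³ carbons, so it is not fully conjugated — not aromatic (2,3-dihydrofuran).
Ring B has four sp³ carbons, so it is not fully conjugated — not aromatic (cyclohexene).
Ring C has four sp³ carbons, so it is not fully conjugated — not aromatic (cyclohexene).
No ring is aromatic. Total: 0.

0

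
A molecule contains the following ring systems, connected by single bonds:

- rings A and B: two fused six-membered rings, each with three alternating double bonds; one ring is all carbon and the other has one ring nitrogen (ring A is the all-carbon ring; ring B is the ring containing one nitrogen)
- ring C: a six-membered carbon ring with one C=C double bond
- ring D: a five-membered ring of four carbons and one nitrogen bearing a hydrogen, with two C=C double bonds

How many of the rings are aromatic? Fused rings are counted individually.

3

Rings A and B form a fused bicyclic system (with one nitrogen) with 10 sp² atoms and 10 π electrons from ring double bonds. 10 = 4(2)+2, so the system is aromatic and both rings count as aromatic (quinoline).
Ring C has four sp³ carbons, so it is not fully conjugated — not aromatic (cyclohexene).
Ring D is fully conjugated (every ring atom contributes a p orbital); 2 ring double bonds (4 π electrons) plus a heteroatom lone pair (2) give 6 π electrons. That satisfies 4n+2 with n=1, so ring D is aromatic (pyrrole).
Aromatic: A, B, D. Total: 3.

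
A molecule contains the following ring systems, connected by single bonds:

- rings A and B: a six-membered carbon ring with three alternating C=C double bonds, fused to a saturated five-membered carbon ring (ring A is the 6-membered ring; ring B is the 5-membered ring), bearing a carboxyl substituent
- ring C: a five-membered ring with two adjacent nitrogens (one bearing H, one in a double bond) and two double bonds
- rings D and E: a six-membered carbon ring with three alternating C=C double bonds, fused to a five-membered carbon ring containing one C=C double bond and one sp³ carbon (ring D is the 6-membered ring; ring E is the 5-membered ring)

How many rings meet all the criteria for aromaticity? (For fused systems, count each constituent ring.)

Ring A has a continuous p-orbital overlap around the ring; 3 ring double bonds give 6 π electrons. That satisfies 4n+2 with n=1, so ring A is aromatic (benzene ring).
Ring B has three sp³ carbons, so it is not fully conjugated — not aromatic (cyclopentane ring).
Ring C is fully conjugated (every ring atom contributes a p orbital); 2 ring double bonds (4 π electrons) plus a heteroatom lone pair (2) give 6 π electrons. 6 = 4(1)+2, so ring C is aromatic (pyrazole).
Ring D has a continuous p-orbital overlap around the ring; 3 ring double bonds give 6 π electrons. That satisfies 4n+2 with n=1, so ring D is aromatic (benzene ring).
Ring E has one sp³ carbon, so it is not fully conjugated — not aromatic (cyclopentene ring).
Aromatic: A, C, D. Total: 3.

3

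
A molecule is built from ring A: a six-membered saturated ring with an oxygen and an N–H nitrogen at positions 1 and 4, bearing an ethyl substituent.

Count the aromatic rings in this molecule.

0

Ring A has only sp³ atoms, so it is not fully conjugated — not aromatic (morpholine).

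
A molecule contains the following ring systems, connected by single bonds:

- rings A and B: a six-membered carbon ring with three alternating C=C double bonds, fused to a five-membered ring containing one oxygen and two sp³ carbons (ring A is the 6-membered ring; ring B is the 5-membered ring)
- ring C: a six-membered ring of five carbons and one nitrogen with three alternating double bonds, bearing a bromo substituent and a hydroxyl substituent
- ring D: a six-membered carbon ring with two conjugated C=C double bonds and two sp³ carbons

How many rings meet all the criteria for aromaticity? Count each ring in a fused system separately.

2

Ring A has a continuous p-orbital overlap around the ring; 3 ring double bonds give 6 π electrons. Since 6 = 4n+2 (n=1), ring A is aromatic (benzene ring).
Ring B has two sp³ carbons, so it is not fully conjugated — not aromatic (oxolane ring).
Ring C has a continuous p-orbital overlap around the ring; 3 ring double bonds give 6 π electrons. Since 6 = 4n+2 (n=1), ring C is aromatic (pyridine).
Ring D has two sp³ carbons, so it is not fully conjugated — not aromatic (1,3-cyclohexadiene).
Aromatic: A, C. Total: 2.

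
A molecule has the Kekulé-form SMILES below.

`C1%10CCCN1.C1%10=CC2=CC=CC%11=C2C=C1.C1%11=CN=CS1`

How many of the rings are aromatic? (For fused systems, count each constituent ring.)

3

The SMILES encodes a five-membered saturated ring of four carbons and one N–H nitrogen; two fused six-membered carbon rings, each with three alternating C=C double bonds; a five-membered ring with a sulfur at position 1 and a nitrogen at position 3 (in a C=N bond), with two double bonds.
The 5-membered ring with one N–H has only sp³ atoms, so it is not fully conjugated — not aromatic (pyrrolidine).
The fused 6/6-membered bicyclic is a single π system with 10 sp² atoms and 10 π electrons from ring double bonds. 10 = 4(2)+2, so the system is aromatic and both rings count as aromatic (naphthalene).
The 5-membered ring with one sulfur and one =N– is fully conjugated (every ring atom contributes a p orbital); 2 ring double bonds (4 π electrons) plus a heteroatom lone pair (2) give 6 π electrons. Since 6 = 4n+2 (n=1), it is aromatic (thiazole).
3 of the 4 rings are aromatic. Total: 3.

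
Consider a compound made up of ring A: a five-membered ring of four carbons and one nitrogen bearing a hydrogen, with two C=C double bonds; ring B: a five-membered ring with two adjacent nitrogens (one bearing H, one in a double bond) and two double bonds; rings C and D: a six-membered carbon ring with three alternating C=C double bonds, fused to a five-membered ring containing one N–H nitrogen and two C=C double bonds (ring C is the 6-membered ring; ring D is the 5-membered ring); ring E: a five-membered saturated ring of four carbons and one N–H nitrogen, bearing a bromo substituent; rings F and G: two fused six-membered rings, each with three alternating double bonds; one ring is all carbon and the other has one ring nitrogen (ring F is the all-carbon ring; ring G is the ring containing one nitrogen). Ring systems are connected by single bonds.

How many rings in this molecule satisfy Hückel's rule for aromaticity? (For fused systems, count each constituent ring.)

6

Ring A is planar and fully conjugated; 2 ring double bonds (4 π electrons) plus a heteroatom lone pair (2) give 6 π electrons. 6 = 4(1)+2, so ring A is aromatic (pyrrole).
Ring B has a continuous p-orbital overlap around the ring; 2 ring double bonds (4 π electrons) plus a heteroatom lone pair (2) give 6 π electrons. That satisfies 4n+2 with n=1, so ring B is aromatic (pyrazole).
Rings C and D form a fused bicyclic system (with one N–H) with 9 sp² atoms and 10 π electrons from ring double bonds plus a heteroatom lone pair. 10 = 4(2)+2, so the system is aromatic and both rings count as aromatic (indole).
Ring E has only sp³ atoms, so it is not fully conjugated — not aromatic (pyrrolidine).
Rings F and G form a fused bicyclic system (with one nitrogen) with 10 sp² atoms and 10 π electrons from ring double bonds. 10 = 4(2)+2, so the system is aromatic and both rings count as aromatic (quinoline).
Aromatic: A, B, C, D, F, G. Total: 6.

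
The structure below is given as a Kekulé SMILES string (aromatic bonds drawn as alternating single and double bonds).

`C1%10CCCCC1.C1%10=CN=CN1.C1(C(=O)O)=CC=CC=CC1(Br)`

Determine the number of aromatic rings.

1

The SMILES encodes a six-membered saturated carbon ring; a five-membered ring with nitrogens at positions 1 and 3 (one bearing H, one in a C=N bond) and two double bonds; a seven-membered carbon ring with three C=C double bonds and one sp³ carbon.
The 6-membered ring has only sp³ atoms, so it is not fully conjugated — not aromatic (cyclohexane).
The 5-membered ring with two nitrogens (one N–H, one =N–) is fully conjugated (every ring atom contributes a p orbital); 2 ring double bonds (4 π electrons) plus a heteroatom lone pair (2) give 6 π electrons. That satisfies 4n+2 with n=1, so it is aromatic (imidazole).
The 7-membered ring has one sp³ carbon, so it is not fully conjugated — not aromatic (cycloheptatriene).
1 of the 3 rings is aromatic. Total: 1.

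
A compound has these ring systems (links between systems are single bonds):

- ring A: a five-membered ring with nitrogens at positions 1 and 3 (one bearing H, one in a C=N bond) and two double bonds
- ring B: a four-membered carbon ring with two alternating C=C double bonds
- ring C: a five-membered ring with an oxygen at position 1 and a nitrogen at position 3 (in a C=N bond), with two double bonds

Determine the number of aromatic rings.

2

Ring A is planar and fully conjugated; 2 ring double bonds (4 π electrons) plus a heteroatom lone pair (2) give 6 π electrons. Since 6 = 4n+2 (n=1), ring A is aromatic (imidazole).
Ring B has only sp² ring atoms; a planar conformation would have a fully conjugated π system of 4 electrons. But 4 = 4(1), which is 4n not 4n+2, so ring B is not aromatic (cyclobutadiene) — cyclobutadiene is antiaromatic and distorts to a rectangle.
Ring C is fully conjugated (every ring atom contributes a p orbital); 2 ring double bonds (4 π electrons) plus a heteroatom lone pair (2) give 6 π electrons. That satisfies 4n+2 with n=1, so ring C is aromatic (oxazole).
Aromatic: A, C. Total: 2.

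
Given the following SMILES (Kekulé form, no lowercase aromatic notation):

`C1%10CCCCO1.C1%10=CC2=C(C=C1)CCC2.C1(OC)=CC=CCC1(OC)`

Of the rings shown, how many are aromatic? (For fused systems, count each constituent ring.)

The SMILES encodes a six-membered saturated ring of five carbons and one oxygen; a six-membered carbon ring with three alternating C=C double bonds, fused to a saturated five-membered carbon ring; a six-membered carbon ring with two conjugated C=C double bonds and two sp³ carbons.
The 6-membered ring with one oxygen has only sp³ atoms, so it is not fully conjugated — not aromatic (tetrahydropyran).
The 6-membered ring is fully conjugated (every ring atom contributes a p orbital); 3 ring double bonds give 6 π electrons. 6 = 4(1)+2, so it is aromatic (benzene ring).
The 5-membered ring has three sp³ carbons, so it is not fully conjugated — not aromatic (cyclopentane ring).
The second 6-membered ring has two sp³ carbons, so it is not fully conjugated — not aromatic (1,3-cyclohexadiene).
1 of the 4 rings is aromatic. Total: 1.

1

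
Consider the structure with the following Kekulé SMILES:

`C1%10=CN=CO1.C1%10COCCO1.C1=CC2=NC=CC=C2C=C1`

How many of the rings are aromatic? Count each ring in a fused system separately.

3

The SMILES encodes a five-membered ring with an oxygen at position 1 and a nitrogen at position 3 (in a C=N bond), with two double bonds; a six-membered saturated ring with oxygens at positions 1 and 4; two fused six-membered rings, each with three alternating double bonds; one ring is all carbon and the other has one ring nitrogen.
The 5-membered ring with one oxygen and one =N– is planar and fully conjugated; 2 ring double bonds (4 π electrons) plus a heteroatom lone pair (2) give 6 π electrons. 6 = 4(1)+2, so it is aromatic (oxazole).
The 6-membered ring with two oxygens (1,4) has only sp³ atoms, so it is not fully conjugated — not aromatic (1,4-dioxane).
The fused 6/6-membered bicyclic (with one nitrogen) is a single π system with 10 sp² atoms and 10 π electrons from ring double bonds. 10 = 4(2)+2, so the system is aromatic and both rings count as aromatic (quinoline).
3 of the 4 rings are aromatic. Total: 3.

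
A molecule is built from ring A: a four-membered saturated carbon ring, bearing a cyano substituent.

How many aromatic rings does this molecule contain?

0

Ring A has only sp³ atoms, so it is not fully conjugated — not aromatic (cyclobutane).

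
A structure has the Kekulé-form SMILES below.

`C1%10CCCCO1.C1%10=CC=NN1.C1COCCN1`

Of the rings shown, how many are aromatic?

The SMILES encodes a six-membered saturated ring of five carbons and one oxygen; a five-membered ring with two adjacent nitrogens (one bearing H, one in a double bond) and two double bonds; a six-membered saturated ring with an oxygen and an N–H nitrogen at positions 1 and 4.
The 6-membered ring with one oxygen has only sp³ atoms, so it is not fully conjugated — not aromatic (tetrahydropyran).
The 5-membered ring with two adjacent nitrogens (one N–H, one =N–) has a continuous p-orbital overlap around the ring; 2 ring double bonds (4 π electrons) plus a heteroatom lone pair (2) give 6 π electrons. That satisfies 4n+2 with n=1, so it is aromatic (pyrazole).
The 6-membered ring with one oxygen and one N–H (1,4) has only sp³ atoms, so it is not fully conjugated — not aromatic (morpholine).
1 of the 3 rings is aromatic. Total: 1.

1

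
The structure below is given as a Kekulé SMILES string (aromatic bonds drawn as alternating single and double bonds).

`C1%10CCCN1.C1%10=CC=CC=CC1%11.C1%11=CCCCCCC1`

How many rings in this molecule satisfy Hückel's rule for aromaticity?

The SMILES encodes a five-membered saturated ring of four carbons and one N–H nitrogen; a seven-membered carbon ring with three C=C double bonds and one sp³ carbon; an eight-membered carbon ring with one C=C double bond.
The 5-membered ring with one N–H has only sp³ atoms, so it is not fully conjugated — not aromatic (pyrrolidine).
The 7-membered ring has one sp³ carbon, so it is not fully conjugated — not aromatic (cycloheptatriene).
The 8-membered ring has six sp³ carbons, so it is not fully conjugated — not aromatic (cyclooctene).
None of the rings are aromatic. Total: 0.

0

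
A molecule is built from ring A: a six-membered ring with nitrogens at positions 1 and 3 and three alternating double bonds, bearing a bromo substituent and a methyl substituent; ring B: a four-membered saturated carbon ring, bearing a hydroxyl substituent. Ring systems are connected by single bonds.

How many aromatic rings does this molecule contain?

Ring A has a continuous p-orbital overlap around the ring; 3 ring double bonds give 6 π electrons. Since 6 = 4n+2 (n=1), ring A is aromatic (pyrimidine).
Ring B has only sp³ atoms, so it is not fully conjugated — not aromatic (cyclobutane).
Aromatic: A. Total: 1.

1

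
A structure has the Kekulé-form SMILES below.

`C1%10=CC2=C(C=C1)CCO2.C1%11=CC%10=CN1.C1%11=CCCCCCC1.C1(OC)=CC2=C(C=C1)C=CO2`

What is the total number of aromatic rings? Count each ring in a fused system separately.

4

The SMILES encodes a six-membered carbon ring with three alternating C=C double bonds, fused to a five-membered ring containing one oxygen and two sp³ carbons; a five-membered ring of four carbons and one nitrogen bearing a hydrogen, with two C=C double bonds; an eight-membered carbon ring with one C=C double bond; a six-membered carbon ring with three alternating C=C double bonds, fused to a five-membered ring containing one oxygen and two C=C double bonds.
The 6-membered ring is planar and fully conjugated; 3 ring double bonds give 6 π electrons. 6 = 4(1)+2, so it is aromatic (benzene ring).
The 5-membered ring with one oxygen has two sp³ carbons, so it is not fully conjugated — not aromatic (oxolane ring).
The 5-membered ring with one N–H is planar and fully conjugated; 2 ring double bonds (4 π electrons) plus a heteroatom lone pair (2) give 6 π electrons. Since 6 = 4n+2 (n=1), it is aromatic (pyrrole).
The 8-membered ring has six sp³ carbons, so it is not fully conjugated — not aromatic (cyclooctene).
The fused 6/5-membered bicyclic (with one oxygen) is a single π system with 9 sp² atoms and 10 π electrons from ring double bonds plus a heteroatom lone pair. 10 = 4(2)+2, so the system is aromatic and both rings count as aromatic (benzofuran).
4 of the 6 rings are aromatic. Total: 4.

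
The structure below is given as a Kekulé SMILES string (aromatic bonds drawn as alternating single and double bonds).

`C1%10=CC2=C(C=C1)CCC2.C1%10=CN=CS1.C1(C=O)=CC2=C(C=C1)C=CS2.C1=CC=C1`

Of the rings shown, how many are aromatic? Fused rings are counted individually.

The SMILES encodes a six-membered carbon ring with three alternating C=C double bonds, fused to a saturated five-membered carbon ring; a five-membered ring with a sulfur at position 1 and a nitrogen at position 3 (in a C=N bond), with two double bonds; a six-membered carbon ring with three alternating C=C double bonds, fused to a five-membered ring containing one sulfur and two C=C double bonds; a four-membered carbon ring with two alternating C=C double bonds.
The 6-membered ring is fully conjugated (every ring atom contributes a p orbital); 3 ring double bonds give 6 π electrons. Since 6 = 4n+2 (n=1), it is aromatic (benzene ring).
The 5-membered ring has three sp³ carbons, so it is not fully conjugated — not aromatic (cyclopentane ring).
The 5-membered ring with one sulfur and one =N– has a continuous p-orbital overlap around the ring; 2 ring double bonds (4 π electrons) plus a heteroatom lone pair (2) give 6 π electrons. 6 = 4(1)+2, so it is aromatic (thiazole).
The fused 6/5-membered bicyclic (with one sulfur) is a single π system with 9 sp² atoms and 10 π electrons from ring double bonds plus a heteroatom lone pair. 10 = 4(2)+2, so the system is aromatic and both rings count as aromatic (benzothiophene).
The 4-membered ring has only sp² ring atoms; a planar conformation would have a fully conjugated π system of 4 electrons. But 4 = 4(1), which is 4n not 4n+2, so it is not aromatic (cyclobutadiene) — cyclobutadiene is antiaromatic and distorts to a rectangle.
4 of the 6 rings are aromatic. Total: 4.

4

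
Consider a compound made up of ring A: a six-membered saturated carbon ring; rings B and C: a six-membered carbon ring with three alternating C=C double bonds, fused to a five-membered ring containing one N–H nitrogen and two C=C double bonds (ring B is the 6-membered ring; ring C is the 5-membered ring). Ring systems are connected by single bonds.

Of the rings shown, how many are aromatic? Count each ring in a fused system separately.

2

Ring A has only sp³ atoms, so it is not fully conjugated — not aromatic (cyclohexane).
Rings B and C form a fused bicyclic system (with one N–H) with 9 sp² atoms and 10 π electrons from ring double bonds plus a heteroatom lone pair. 10 = 4(2)+2, so the system is aromatic and both rings count as aromatic (indole).
Aromatic: B, C. Total: 2.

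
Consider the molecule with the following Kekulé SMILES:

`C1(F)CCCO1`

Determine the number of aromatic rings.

The SMILES encodes a five-membered saturated ring of four carbons and one oxygen.
The 5-membered ring with one oxygen has only sp³ atoms, so it is not fully conjugated — not aromatic (tetrahydrofuran).

0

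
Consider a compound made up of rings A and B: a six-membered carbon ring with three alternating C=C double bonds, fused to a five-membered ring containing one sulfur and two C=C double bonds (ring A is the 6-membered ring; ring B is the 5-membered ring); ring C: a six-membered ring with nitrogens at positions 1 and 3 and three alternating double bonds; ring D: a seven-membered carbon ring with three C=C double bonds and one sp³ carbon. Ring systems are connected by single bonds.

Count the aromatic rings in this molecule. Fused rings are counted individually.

3

Rings A and B form a fused bicyclic system (with one sulfur) with 9 sp² atoms and 10 π electrons from ring double bonds plus a heteroatom lone pair. 10 = 4(2)+2, so the system is aromatic and both rings count as aromatic (benzothiophene).
Ring C is planar and fully conjugated; 3 ring double bonds give 6 π electrons. 6 = 4(1)+2, so ring C is aromatic (pyrimidine).
Ring D has one sp³ carbon, so it is not fully conjugated — not aromatic (cycloheptatriene).
Aromatic: A, B, C. Total: 3.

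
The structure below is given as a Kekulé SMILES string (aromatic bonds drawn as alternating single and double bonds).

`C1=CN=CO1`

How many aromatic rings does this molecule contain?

The SMILES encodes a five-membered ring with an oxygen at position 1 and a nitrogen at position 3 (in a C=N bond), with two double bonds.
The 5-membered ring with one oxygen and one =N– is planar and fully conjugated; 2 ring double bonds (4 π electrons) plus a heteroatom lone pair (2) give 6 π electrons. Since 6 = 4n+2 (n=1), it is aromatic (oxazole).

1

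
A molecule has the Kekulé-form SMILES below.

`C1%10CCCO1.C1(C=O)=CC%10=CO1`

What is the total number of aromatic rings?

1

The SMILES encodes a five-membered saturated ring of four carbons and one oxygen; a five-membered ring of four carbons and one oxygen, with two C=C double bonds.
The 5-membered ring with one oxygen has only sp³ atoms, so it is not fully conjugated — not aromatic (tetrahydrofuran).
The second 5-membered ring with one oxygen is fully conjugated (every ring atom contributes a p orbital); 2 ring double bonds (4 π electrons) plus a heteroatom lone pair (2) give 6 π electrons. 6 = 4(1)+2, so it is aromatic (furan).
1 of the 2 rings is aromatic. Total: 1.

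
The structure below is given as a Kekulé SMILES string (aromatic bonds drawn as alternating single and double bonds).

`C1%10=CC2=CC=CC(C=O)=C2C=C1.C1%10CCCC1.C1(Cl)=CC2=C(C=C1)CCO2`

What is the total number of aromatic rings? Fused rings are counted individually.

The SMILES encodes two fused six-membered carbon rings, each with three alternating C=C double bonds; a five-membered saturated carbon ring; a six-membered carbon ring with three alternating C=C double bonds, fused to a five-membered ring containing one oxygen and two sp³ carbons.
The fused 6/6-membered bicyclic is a single π system with 10 sp² atoms and 10 π electrons from ring double bonds. 10 = 4(2)+2, so the system is aromatic and both rings count as aromatic (naphthalene).
The 5-membered ring has only sp³ atoms, so it is not fully conjugated — not aromatic (cyclopentane).
The 6-membered ring is fully conjugated (every ring atom contributes a p orbital); 3 ring double bonds give 6 π electrons. 6 = 4(1)+2, so it is aromatic (benzene ring).
The 5-membered ring with one oxygen has two sp³ carbons, so it is not fully conjugated — not aromatic (oxolane ring).
3 of the 5 rings are aromatic. Total: 3.

3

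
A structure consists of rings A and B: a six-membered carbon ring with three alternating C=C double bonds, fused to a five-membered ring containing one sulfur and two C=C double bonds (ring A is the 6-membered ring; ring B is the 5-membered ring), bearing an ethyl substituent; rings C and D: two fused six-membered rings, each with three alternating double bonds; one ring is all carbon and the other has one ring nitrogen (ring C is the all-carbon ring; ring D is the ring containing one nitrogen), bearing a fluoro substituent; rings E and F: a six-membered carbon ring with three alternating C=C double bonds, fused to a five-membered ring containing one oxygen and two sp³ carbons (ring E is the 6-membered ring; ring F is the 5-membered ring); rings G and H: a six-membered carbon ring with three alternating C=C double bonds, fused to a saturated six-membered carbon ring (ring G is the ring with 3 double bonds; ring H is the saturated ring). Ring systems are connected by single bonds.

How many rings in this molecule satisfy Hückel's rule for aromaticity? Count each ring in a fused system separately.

Rings A and B form a fused bicyclic system (with one sulfur) with 9 sp² atoms and 10 π electrons from ring double bonds plus a heteroatom lone pair. 10 = 4(2)+2, so the system is aromatic and both rings count as aromatic (benzothiophene).
Rings C and D form a fused bicyclic system (with one nitrogen) with 10 sp² atoms and 10 π electrons from ring double bonds. 10 = 4(2)+2, so the system is aromatic and both rings count as aromatic (quinoline).
Ring E is fully conjugated (every ring atom contributes a p orbital); 3 ring double bonds give 6 π electrons. That satisfies 4n+2 with n=1, so ring E is aromatic (benzene ring).
Ring F has two sp³ carbons, so it is not fully conjugated — not aromatic (oxolane ring).
Ring G is fully conjugated (every ring atom contributes a p orbital); 3 ring double bonds give 6 π electrons. Since 6 = 4n+2 (n=1), ring G is aromatic (benzene ring).
Ring H has four sp³ carbons, so it is not fully conjugated — not aromatic (cyclohexane ring).
Aromatic: A, B, C, D, E, G. Total: 6.

6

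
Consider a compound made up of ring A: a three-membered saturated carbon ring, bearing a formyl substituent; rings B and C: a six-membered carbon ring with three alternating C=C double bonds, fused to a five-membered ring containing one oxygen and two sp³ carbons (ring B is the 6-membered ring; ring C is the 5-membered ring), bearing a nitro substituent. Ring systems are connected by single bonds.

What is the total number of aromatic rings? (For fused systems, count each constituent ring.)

1

Ring A has only sp³ atoms, so it is not fully conjugated — not aromatic (cyclopropane).
Ring B is planar and fully conjugated; 3 ring double bonds give 6 π electrons. 6 = 4(1)+2, so ring B is aromatic (benzene ring).
Ring C has two sp³ carbons, so it is not fully conjugated — not aromatic (oxolane ring).
Aromatic: B. Total: 1.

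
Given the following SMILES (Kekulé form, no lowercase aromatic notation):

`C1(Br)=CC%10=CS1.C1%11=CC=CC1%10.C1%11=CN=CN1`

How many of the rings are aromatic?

The SMILES encodes a five-membered ring of four carbons and one sulfur, with two C=C double bonds; a five-membered carbon ring with two conjugated C=C double bonds and one sp³ carbon; a five-membered ring with nitrogens at positions 1 and 3 (one bearing H, one in a C=N bond) and two double bonds.
The 5-membered ring with one sulfur is fully conjugated (every ring atom contributes a p orbital); 2 ring double bonds (4 π electrons) plus a heteroatom lone pair (2) give 6 π electrons. Since 6 = 4n+2 (n=1), it is aromatic (thiophene).
The 5-membered ring has one sp³ carbon, so it is not fully conjugated — not aromatic (cyclopentadiene).
The 5-membered ring with two nitrogens (one N–H, one =N–) has a continuous p-orbital overlap around the ring; 2 ring double bonds (4 π electrons) plus a heteroatom lone pair (2) give 6 π electrons. That satisfies 4n+2 with n=1, so it is aromatic (imidazole).
2 of the 3 rings are aromatic. Total: 2.

2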